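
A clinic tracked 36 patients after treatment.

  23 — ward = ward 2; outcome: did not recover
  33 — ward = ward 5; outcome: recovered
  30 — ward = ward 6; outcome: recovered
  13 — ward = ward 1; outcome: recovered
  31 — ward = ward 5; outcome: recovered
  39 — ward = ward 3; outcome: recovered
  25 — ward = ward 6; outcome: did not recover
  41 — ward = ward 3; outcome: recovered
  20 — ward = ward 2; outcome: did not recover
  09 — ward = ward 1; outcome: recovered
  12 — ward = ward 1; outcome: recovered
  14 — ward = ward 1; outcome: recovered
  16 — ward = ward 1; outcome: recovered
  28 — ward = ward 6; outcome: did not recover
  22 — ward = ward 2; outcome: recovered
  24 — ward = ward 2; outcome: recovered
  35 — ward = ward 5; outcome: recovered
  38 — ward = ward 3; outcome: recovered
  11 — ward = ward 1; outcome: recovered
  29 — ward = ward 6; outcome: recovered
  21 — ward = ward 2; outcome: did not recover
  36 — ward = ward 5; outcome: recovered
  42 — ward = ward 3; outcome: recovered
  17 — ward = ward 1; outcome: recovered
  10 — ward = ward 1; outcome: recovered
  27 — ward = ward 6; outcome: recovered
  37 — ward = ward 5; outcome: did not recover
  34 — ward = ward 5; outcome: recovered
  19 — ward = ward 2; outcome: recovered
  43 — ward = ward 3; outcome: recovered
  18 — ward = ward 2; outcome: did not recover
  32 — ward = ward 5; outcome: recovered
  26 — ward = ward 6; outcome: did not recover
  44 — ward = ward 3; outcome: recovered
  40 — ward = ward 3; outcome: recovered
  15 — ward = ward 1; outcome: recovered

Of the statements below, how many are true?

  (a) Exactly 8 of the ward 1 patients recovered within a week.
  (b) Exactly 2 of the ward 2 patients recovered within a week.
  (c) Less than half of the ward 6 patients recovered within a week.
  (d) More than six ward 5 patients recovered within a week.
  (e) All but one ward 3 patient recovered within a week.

(a) ward 1: |A| = 9, |A ∩ B| = 9; needs |A ∩ B| = 8 — false.
(b) ward 2: |A| = 7, |A ∩ B| = 3; needs |A ∩ B| = 2 — false.
(c) ward 6: |A| = 6, |A ∩ B| = 3; needs |A ∩ B| < |A ∖ B| — false.
(d) ward 5: |A| = 7, |A ∩ B| = 6; needs |A ∩ B| > 6 — false.
(e) ward 3: |A| = 7, |A ∩ B| = 7; needs |A ∖ B| = 1 — false.

0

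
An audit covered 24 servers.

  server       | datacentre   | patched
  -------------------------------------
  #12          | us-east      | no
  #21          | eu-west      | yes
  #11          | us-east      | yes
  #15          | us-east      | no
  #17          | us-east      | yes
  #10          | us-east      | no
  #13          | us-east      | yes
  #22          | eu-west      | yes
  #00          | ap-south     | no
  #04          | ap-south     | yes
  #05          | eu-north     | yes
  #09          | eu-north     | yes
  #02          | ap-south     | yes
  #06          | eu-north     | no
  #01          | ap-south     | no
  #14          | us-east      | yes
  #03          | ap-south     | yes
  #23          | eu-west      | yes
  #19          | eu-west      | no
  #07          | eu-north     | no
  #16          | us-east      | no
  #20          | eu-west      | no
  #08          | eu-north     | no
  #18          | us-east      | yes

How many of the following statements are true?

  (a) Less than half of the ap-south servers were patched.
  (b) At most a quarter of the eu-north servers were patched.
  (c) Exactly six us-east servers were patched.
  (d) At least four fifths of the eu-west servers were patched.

(a) ap-south: |A| = 5, |A ∩ B| = 3; needs |A ∩ B| < |A ∖ B| — false.
(b) eu-north: |A| = 5, |A ∩ B| = 2; needs |A ∩ B| / |A| ≤ 1/4 — false.
(c) us-east: |A| = 9, |A ∩ B| = 5; needs |A ∩ B| = 6 — false.
(d) eu-west: |A| = 5, |A ∩ B| = 3; needs |A ∩ B| / |A| ≥ 4/5 — false.

0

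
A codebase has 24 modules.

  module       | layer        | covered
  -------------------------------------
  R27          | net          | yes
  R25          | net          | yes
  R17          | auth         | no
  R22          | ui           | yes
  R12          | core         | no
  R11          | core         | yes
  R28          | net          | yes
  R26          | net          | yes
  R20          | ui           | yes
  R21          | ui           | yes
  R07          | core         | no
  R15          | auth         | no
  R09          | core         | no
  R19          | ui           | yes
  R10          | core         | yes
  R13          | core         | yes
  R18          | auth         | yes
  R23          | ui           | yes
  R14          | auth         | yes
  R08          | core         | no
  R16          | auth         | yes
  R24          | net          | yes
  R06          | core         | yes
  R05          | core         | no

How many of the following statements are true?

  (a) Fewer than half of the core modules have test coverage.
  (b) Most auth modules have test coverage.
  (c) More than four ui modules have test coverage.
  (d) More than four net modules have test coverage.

4

(a) core: |A| = 9, |A ∩ B| = 4; needs |A ∩ B| < |A ∖ B| — true.
(b) auth: |A| = 5, |A ∩ B| = 3; needs |A ∩ B| > |A ∖ B| — true.
(c) ui: |A| = 5, |A ∩ B| = 5; needs |A ∩ B| > 4 — true.
(d) net: |A| = 5, |A ∩ B| = 5; needs |A ∩ B| > 4 — true.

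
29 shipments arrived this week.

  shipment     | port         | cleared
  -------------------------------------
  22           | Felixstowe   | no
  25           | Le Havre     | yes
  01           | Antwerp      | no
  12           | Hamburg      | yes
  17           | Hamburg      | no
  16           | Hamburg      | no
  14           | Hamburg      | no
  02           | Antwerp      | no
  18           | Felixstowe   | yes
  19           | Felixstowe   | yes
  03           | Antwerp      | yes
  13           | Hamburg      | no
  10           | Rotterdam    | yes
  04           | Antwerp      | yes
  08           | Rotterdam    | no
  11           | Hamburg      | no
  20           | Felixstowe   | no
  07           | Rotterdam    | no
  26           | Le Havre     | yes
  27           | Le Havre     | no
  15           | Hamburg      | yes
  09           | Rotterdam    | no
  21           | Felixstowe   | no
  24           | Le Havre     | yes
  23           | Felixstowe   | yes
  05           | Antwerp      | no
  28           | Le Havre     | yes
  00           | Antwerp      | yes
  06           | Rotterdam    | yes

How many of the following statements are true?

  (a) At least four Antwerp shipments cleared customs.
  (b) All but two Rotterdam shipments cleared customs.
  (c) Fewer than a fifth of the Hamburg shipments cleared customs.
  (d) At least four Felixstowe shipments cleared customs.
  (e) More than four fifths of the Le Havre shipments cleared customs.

(a) Antwerp: |A| = 6, |A ∩ B| = 3; needs |A ∩ B| ≥ 4 — false.
(b) Rotterdam: |A| = 5, |A ∩ B| = 2; needs |A ∖ B| = 2 — false.
(c) Hamburg: |A| = 7, |A ∩ B| = 2; needs |A ∩ B| / |A| < 1/5 — false.
(d) Felixstowe: |A| = 6, |A ∩ B| = 3; needs |A ∩ B| ≥ 4 — false.
(e) Le Havre: |A| = 5, |A ∩ B| = 4; needs |A ∩ B| / |A| > 4/5 — false.

0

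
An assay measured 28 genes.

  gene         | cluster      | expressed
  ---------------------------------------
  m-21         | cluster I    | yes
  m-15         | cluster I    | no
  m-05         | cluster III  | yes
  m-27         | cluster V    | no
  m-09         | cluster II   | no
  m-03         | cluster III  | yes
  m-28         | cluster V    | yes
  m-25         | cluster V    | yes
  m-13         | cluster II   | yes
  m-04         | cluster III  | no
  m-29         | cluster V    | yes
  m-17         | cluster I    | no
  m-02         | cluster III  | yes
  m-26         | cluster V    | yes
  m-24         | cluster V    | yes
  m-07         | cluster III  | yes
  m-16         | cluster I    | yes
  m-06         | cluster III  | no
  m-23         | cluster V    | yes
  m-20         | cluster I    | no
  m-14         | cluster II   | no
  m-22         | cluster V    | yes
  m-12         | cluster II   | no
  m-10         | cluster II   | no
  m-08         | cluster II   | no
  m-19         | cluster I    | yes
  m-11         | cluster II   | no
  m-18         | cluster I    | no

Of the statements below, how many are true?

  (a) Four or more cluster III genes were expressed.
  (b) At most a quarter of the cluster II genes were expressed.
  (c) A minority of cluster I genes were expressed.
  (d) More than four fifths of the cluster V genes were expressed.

4

(a) cluster III: |A| = 6, |A ∩ B| = 4; needs |A ∩ B| ≥ 4 — true.
(b) cluster II: |A| = 7, |A ∩ B| = 1; needs |A ∩ B| / |A| ≤ 1/4 — true.
(c) cluster I: |A| = 7, |A ∩ B| = 3; needs |A ∩ B| < |A ∖ B| — true.
(d) cluster V: |A| = 8, |A ∩ B| = 7; needs |A ∩ B| / |A| > 4/5 — true.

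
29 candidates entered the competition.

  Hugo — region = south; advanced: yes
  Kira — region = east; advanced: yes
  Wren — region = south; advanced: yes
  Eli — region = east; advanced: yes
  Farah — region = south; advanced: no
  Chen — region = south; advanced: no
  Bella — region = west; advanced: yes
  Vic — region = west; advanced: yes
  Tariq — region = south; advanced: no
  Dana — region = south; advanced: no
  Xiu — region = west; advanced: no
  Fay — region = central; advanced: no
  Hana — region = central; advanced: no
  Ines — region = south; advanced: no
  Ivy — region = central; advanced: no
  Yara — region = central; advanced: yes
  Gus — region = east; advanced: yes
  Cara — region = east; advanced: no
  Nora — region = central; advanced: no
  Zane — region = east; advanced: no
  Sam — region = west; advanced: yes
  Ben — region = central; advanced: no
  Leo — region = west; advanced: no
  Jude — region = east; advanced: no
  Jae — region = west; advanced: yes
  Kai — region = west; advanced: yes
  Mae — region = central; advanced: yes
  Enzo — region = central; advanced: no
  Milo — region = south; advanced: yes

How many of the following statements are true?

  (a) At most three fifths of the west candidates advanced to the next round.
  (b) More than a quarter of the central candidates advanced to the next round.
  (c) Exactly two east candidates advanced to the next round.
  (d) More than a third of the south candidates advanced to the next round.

(a) west: |A| = 7, |A ∩ B| = 5; needs |A ∩ B| / |A| ≤ 3/5 — false.
(b) central: |A| = 8, |A ∩ B| = 2; needs |A ∩ B| / |A| > 1/4 — false.
(c) east: |A| = 6, |A ∩ B| = 3; needs |A ∩ B| = 2 — false.
(d) south: |A| = 8, |A ∩ B| = 3; needs |A ∩ B| / |A| > 1/3 — true.

1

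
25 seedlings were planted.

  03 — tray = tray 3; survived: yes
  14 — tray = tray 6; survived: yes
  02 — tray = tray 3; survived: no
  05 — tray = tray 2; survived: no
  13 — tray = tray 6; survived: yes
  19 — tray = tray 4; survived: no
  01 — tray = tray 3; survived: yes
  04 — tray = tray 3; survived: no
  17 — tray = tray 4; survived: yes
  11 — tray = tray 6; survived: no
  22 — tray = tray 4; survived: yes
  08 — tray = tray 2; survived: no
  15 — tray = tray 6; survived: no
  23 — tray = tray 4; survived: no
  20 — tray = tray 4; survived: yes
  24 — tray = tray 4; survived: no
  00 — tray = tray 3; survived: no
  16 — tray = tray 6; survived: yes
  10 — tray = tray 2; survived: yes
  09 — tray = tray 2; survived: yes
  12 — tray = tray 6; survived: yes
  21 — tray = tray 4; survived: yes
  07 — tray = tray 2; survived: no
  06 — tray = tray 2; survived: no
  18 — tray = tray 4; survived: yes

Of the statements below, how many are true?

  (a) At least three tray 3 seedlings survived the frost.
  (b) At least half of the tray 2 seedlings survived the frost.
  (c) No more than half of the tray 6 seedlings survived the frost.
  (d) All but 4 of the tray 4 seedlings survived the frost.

0

(a) tray 3: |A| = 5, |A ∩ B| = 2; needs |A ∩ B| ≥ 3 — false.
(b) tray 2: |A| = 6, |A ∩ B| = 2; needs |A ∩ B| ≥ |A ∖ B| — false.
(c) tray 6: |A| = 6, |A ∩ B| = 4; needs |A ∩ B| ≤ |A ∖ B| — false.
(d) tray 4: |A| = 8, |A ∩ B| = 5; needs |A ∖ B| = 4 — false.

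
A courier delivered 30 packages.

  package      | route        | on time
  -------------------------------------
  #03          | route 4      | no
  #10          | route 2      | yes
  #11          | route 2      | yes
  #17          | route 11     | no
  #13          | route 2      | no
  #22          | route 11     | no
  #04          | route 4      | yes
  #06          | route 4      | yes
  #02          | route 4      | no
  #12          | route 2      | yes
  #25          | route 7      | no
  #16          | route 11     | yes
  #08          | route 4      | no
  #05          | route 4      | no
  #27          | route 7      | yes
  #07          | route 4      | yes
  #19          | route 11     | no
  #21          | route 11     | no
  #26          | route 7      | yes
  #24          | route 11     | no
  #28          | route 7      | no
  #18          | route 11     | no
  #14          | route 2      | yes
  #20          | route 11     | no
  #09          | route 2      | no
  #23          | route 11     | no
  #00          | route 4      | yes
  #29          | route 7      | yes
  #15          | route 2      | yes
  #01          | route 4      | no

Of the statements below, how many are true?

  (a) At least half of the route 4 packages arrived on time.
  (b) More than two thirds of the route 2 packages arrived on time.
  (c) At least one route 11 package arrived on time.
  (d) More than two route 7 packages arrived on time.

3

(a) route 4: |A| = 9, |A ∩ B| = 4; needs |A ∩ B| ≥ |A ∖ B| — false.
(b) route 2: |A| = 7, |A ∩ B| = 5; needs |A ∩ B| / |A| > 2/3 — true.
(c) route 11: |A| = 9, |A ∩ B| = 1; needs A ∩ B ≠ ∅ (|A ∩ B| ≥ 1) — true.
(d) route 7: |A| = 5, |A ∩ B| = 3; needs |A ∩ B| > 2 — true.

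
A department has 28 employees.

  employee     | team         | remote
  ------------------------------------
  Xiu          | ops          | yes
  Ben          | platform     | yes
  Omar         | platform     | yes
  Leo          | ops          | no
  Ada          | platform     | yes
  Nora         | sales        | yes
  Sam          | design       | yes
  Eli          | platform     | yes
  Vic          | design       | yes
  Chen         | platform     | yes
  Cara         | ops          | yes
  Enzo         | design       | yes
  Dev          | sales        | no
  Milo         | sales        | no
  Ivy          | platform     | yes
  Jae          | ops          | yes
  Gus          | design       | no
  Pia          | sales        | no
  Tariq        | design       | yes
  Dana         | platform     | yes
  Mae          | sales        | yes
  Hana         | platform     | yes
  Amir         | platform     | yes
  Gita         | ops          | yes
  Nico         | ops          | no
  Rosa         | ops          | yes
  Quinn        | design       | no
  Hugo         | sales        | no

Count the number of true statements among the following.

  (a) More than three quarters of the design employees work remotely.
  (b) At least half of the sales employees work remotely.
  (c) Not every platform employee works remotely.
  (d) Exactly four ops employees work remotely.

(a) design: |A| = 6, |A ∩ B| = 4; needs |A ∩ B| / |A| > 3/4 — false.
(b) sales: |A| = 6, |A ∩ B| = 2; needs |A ∩ B| ≥ |A ∖ B| — false.
(c) platform: |A| = 9, |A ∩ B| = 9; needs A ⊄ B (|A ∖ B| ≥ 1) — false.
(d) ops: |A| = 7, |A ∩ B| = 5; needs |A ∩ B| = 4 — false.

0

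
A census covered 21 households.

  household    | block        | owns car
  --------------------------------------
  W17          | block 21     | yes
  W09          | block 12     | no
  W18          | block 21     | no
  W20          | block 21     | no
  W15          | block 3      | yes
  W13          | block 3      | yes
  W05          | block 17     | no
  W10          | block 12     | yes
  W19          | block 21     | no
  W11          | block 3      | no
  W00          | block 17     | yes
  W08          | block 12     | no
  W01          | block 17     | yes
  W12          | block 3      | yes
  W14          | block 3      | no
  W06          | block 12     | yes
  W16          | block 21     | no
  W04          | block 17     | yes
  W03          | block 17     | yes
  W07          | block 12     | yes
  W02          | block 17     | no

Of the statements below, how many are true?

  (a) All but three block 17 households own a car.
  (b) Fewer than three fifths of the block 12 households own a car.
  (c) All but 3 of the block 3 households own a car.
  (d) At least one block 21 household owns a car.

(a) block 17: |A| = 6, |A ∩ B| = 4; needs |A ∖ B| = 3 — false.
(b) block 12: |A| = 5, |A ∩ B| = 3; needs |A ∩ B| / |A| < 3/5 — false.
(c) block 3: |A| = 5, |A ∩ B| = 3; needs |A ∖ B| = 3 — false.
(d) block 21: |A| = 5, |A ∩ B| = 1; needs A ∩ B ≠ ∅ (|A ∩ B| ≥ 1) — true.

1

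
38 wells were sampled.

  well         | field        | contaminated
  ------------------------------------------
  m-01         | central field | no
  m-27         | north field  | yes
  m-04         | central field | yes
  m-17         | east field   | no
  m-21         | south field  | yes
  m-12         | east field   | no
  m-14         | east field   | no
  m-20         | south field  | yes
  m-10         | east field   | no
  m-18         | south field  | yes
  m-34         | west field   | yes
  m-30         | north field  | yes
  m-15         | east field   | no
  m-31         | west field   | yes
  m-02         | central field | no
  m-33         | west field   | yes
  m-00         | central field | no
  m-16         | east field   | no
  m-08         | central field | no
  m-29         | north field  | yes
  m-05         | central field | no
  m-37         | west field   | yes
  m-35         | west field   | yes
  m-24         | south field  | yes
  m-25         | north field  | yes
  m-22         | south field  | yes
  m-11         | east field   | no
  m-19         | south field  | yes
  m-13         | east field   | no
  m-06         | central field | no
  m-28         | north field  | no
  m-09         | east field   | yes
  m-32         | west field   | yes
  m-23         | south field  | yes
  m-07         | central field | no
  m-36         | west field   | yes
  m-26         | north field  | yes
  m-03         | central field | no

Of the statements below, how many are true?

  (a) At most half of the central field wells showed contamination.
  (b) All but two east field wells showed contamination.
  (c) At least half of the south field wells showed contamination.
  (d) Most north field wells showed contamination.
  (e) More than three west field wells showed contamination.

(a) central field: |A| = 9, |A ∩ B| = 1; needs |A ∩ B| ≤ |A ∖ B| — true.
(b) east field: |A| = 9, |A ∩ B| = 1; needs |A ∖ B| = 2 — false.
(c) south field: |A| = 7, |A ∩ B| = 7; needs |A ∩ B| ≥ |A ∖ B| — true.
(d) north field: |A| = 6, |A ∩ B| = 5; needs |A ∩ B| > |A ∖ B| — true.
(e) west field: |A| = 7, |A ∩ B| = 7; needs |A ∩ B| > 3 — true.

4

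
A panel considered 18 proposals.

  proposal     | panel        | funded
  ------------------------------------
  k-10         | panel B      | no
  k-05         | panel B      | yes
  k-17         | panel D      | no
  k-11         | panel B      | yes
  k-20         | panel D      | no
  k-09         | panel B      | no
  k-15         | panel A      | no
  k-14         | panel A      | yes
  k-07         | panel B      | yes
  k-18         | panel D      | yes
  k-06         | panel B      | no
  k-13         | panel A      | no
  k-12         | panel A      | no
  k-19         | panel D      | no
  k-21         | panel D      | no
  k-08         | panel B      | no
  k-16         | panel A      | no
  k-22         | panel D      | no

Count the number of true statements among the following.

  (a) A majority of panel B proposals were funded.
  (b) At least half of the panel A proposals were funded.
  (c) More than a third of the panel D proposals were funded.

0

(a) panel B: |A| = 7, |A ∩ B| = 3; needs |A ∩ B| > |A ∖ B| — false.
(b) panel A: |A| = 5, |A ∩ B| = 1; needs |A ∩ B| ≥ |A ∖ B| — false.
(c) panel D: |A| = 6, |A ∩ B| = 1; needs |A ∩ B| / |A| > 1/3 — false.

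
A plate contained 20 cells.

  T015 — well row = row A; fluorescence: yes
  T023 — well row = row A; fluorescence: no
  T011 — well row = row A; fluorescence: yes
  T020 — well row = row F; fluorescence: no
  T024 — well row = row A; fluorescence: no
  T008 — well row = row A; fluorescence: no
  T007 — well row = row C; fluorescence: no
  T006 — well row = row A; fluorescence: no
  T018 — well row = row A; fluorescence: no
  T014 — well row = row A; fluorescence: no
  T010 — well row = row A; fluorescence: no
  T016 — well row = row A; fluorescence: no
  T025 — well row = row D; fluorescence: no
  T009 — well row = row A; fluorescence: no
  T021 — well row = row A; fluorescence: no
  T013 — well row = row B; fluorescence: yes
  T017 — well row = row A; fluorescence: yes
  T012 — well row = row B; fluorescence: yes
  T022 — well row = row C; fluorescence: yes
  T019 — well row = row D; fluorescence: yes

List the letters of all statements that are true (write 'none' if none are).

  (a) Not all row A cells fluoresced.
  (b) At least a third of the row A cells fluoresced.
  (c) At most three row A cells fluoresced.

|A| = 13, |A ∩ B| = 3, |A ∖ B| = 10.
(a) A ⊄ B (|A ∖ B| ≥ 1): holds.
(b) |A ∩ B| / |A| ≥ 1/3: fails.
(c) |A ∩ B| ≤ 3: holds.

(a), (c)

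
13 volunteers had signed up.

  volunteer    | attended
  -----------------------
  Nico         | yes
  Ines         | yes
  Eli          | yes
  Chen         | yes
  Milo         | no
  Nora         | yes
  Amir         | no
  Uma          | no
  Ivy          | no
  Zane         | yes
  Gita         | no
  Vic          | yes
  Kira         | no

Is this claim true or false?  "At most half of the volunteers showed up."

'At most half of the volunteers showed up' holds iff |A ∩ B| ≤ |A ∖ B|.
A (the restrictor) = {Nico, Ines, Eli, Chen, Milo, Nora, Amir, Uma, Ivy, Zane, Gita, Vic, Kira}, |A| = 13.
A ∩ B = {Nico, Ines, Eli, Chen, Nora, Zane, Vic}, so |A ∩ B| = 7.
A ∖ B = {Milo, Amir, Uma, Ivy, Gita, Kira}, so |A ∖ B| = 6.
7 > 6, so the statement is false.

False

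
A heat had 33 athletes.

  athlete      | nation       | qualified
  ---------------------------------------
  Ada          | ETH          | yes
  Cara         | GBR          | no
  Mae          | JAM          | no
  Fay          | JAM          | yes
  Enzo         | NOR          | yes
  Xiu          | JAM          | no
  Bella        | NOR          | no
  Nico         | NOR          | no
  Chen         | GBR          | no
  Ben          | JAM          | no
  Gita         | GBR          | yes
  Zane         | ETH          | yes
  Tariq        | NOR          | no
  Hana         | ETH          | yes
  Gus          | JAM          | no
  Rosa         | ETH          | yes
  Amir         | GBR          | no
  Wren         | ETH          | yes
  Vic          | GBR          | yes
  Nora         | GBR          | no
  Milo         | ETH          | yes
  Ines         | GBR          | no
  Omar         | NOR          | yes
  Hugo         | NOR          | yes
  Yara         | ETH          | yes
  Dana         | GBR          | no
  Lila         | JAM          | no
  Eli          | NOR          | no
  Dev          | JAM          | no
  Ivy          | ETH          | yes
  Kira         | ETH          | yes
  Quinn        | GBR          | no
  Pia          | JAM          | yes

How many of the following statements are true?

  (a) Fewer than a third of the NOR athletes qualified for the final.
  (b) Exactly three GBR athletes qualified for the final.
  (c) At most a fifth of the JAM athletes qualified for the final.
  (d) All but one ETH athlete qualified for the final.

(a) NOR: |A| = 7, |A ∩ B| = 3; needs |A ∩ B| / |A| < 1/3 — false.
(b) GBR: |A| = 9, |A ∩ B| = 2; needs |A ∩ B| = 3 — false.
(c) JAM: |A| = 8, |A ∩ B| = 2; needs |A ∩ B| / |A| ≤ 1/5 — false.
(d) ETH: |A| = 9, |A ∩ B| = 9; needs |A ∖ B| = 1 — false.

0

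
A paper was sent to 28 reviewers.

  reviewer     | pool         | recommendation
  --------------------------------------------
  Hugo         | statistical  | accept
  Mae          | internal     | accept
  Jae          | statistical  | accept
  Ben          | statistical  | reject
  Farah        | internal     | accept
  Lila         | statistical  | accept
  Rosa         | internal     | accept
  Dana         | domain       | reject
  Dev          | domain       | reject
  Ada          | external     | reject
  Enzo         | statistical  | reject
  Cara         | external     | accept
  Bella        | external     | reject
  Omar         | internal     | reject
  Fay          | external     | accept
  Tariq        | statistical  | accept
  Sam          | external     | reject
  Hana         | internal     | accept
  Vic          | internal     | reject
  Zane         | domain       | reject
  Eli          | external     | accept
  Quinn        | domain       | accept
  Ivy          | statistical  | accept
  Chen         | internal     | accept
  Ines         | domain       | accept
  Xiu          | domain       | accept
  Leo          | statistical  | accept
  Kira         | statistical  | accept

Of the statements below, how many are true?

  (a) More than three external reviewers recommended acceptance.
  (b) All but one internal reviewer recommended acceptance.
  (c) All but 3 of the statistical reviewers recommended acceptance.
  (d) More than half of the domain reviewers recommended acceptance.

(a) external: |A| = 6, |A ∩ B| = 3; needs |A ∩ B| > 3 — false.
(b) internal: |A| = 7, |A ∩ B| = 5; needs |A ∖ B| = 1 — false.
(c) statistical: |A| = 9, |A ∩ B| = 7; needs |A ∖ B| = 3 — false.
(d) domain: |A| = 6, |A ∩ B| = 3; needs |A ∩ B| > |A ∖ B| — false.

0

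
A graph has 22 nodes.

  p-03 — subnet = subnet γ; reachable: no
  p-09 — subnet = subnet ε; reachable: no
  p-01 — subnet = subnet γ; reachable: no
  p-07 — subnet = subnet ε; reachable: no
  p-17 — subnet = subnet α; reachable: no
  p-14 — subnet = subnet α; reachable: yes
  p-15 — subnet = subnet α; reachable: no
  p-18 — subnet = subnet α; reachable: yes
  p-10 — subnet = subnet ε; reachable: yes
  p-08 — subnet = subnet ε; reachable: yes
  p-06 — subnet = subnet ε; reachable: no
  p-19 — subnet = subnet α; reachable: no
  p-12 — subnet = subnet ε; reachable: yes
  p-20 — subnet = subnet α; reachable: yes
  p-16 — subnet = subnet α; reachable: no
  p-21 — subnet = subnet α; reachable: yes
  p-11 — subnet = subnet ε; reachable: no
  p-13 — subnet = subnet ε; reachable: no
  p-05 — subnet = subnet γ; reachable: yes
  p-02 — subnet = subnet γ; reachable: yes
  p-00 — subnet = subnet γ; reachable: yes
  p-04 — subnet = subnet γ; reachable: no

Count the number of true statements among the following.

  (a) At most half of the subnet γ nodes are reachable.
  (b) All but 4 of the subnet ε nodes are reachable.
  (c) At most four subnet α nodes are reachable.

(a) subnet γ: |A| = 6, |A ∩ B| = 3; needs |A ∩ B| ≤ |A ∖ B| — true.
(b) subnet ε: |A| = 8, |A ∩ B| = 3; needs |A ∖ B| = 4 — false.
(c) subnet α: |A| = 8, |A ∩ B| = 4; needs |A ∩ B| ≤ 4 — true.

2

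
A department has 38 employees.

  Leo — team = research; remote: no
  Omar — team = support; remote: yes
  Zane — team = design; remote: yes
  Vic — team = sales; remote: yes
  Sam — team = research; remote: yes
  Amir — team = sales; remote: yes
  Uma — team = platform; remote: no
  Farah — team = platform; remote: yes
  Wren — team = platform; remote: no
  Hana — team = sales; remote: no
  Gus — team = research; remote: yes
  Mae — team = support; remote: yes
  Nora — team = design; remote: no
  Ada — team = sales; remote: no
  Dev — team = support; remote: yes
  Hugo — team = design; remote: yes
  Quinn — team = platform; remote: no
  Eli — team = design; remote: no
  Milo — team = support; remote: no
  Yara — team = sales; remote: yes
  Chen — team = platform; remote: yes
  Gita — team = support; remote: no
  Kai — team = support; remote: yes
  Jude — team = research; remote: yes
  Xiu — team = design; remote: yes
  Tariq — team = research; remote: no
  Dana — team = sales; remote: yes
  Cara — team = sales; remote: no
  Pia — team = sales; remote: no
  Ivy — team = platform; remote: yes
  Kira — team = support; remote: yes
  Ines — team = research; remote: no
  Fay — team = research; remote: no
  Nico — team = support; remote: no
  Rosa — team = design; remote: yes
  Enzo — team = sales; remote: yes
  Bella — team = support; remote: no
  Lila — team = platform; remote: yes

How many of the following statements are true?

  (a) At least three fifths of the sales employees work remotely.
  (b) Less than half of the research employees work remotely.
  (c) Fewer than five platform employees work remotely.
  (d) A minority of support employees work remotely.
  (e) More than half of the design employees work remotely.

3

(a) sales: |A| = 9, |A ∩ B| = 5; needs |A ∩ B| / |A| ≥ 3/5 — false.
(b) research: |A| = 7, |A ∩ B| = 3; needs |A ∩ B| < |A ∖ B| — true.
(c) platform: |A| = 7, |A ∩ B| = 4; needs |A ∩ B| < 5 — true.
(d) support: |A| = 9, |A ∩ B| = 5; needs |A ∩ B| < |A ∖ B| — false.
(e) design: |A| = 6, |A ∩ B| = 4; needs |A ∩ B| > |A ∖ B| — true.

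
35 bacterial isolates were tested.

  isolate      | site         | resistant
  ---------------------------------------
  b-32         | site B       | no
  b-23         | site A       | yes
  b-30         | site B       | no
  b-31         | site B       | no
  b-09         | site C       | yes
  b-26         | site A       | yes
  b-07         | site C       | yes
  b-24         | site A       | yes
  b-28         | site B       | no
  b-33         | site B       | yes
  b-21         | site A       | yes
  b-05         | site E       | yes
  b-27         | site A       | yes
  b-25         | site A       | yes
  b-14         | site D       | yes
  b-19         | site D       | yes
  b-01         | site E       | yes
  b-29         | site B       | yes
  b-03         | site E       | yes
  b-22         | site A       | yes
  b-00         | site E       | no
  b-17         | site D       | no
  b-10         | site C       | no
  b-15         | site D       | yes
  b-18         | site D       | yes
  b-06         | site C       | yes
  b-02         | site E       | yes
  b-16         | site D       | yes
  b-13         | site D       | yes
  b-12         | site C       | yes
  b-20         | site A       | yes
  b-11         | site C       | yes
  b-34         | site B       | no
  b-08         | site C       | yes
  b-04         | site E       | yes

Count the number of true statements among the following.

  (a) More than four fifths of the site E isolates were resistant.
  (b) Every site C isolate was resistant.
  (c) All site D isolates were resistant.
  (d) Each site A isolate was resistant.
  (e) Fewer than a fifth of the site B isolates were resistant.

2

(a) site E: |A| = 6, |A ∩ B| = 5; needs |A ∩ B| / |A| > 4/5 — true.
(b) site C: |A| = 7, |A ∩ B| = 6; needs A ⊆ B, i.e. every element of A is in B (|A ∖ B| = 0) — false.
(c) site D: |A| = 7, |A ∩ B| = 6; needs A ⊆ B, i.e. every element of A is in B (|A ∖ B| = 0) — false.
(d) site A: |A| = 8, |A ∩ B| = 8; needs A ⊆ B, i.e. every element of A is in B (|A ∖ B| = 0) — true.
(e) site B: |A| = 7, |A ∩ B| = 2; needs |A ∩ B| / |A| < 1/5 — false.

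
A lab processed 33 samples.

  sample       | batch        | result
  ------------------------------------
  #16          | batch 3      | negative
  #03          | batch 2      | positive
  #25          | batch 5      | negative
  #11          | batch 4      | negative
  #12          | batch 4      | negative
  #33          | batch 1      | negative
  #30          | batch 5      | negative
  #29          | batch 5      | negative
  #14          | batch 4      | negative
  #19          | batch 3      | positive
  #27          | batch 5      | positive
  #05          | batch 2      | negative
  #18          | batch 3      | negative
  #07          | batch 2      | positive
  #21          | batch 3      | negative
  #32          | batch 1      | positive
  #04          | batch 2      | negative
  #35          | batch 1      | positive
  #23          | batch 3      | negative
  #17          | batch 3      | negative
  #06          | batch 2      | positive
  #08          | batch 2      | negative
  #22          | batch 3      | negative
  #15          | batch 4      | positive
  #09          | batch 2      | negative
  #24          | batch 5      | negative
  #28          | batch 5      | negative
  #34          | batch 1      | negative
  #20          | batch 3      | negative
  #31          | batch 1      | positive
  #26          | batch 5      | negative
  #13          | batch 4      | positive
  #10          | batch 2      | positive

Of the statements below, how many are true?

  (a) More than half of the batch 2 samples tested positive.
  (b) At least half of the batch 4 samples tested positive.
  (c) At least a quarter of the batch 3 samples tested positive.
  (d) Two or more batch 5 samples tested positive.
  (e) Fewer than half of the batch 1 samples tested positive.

(a) batch 2: |A| = 8, |A ∩ B| = 4; needs |A ∩ B| > |A ∖ B| — false.
(b) batch 4: |A| = 5, |A ∩ B| = 2; needs |A ∩ B| ≥ |A ∖ B| — false.
(c) batch 3: |A| = 8, |A ∩ B| = 1; needs |A ∩ B| / |A| ≥ 1/4 — false.
(d) batch 5: |A| = 7, |A ∩ B| = 1; needs |A ∩ B| ≥ 2 — false.
(e) batch 1: |A| = 5, |A ∩ B| = 3; needs |A ∩ B| < |A ∖ B| — false.

0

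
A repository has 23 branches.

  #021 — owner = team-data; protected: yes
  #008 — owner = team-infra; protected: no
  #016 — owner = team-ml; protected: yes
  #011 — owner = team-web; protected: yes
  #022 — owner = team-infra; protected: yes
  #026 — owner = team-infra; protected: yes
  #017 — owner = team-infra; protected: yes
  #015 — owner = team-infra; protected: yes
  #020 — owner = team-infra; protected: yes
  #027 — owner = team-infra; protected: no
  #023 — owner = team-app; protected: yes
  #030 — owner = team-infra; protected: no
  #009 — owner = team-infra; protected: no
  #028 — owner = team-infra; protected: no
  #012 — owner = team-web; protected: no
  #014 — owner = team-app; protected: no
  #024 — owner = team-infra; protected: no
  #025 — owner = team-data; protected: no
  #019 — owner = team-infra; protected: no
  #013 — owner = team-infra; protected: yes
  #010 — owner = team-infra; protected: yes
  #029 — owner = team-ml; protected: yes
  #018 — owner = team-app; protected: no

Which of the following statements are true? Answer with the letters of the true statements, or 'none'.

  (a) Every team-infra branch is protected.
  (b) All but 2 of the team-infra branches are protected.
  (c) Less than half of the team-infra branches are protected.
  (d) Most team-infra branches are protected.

none

|A| = 14, |A ∩ B| = 7, |A ∖ B| = 7.
(a) A ⊆ B, i.e. every element of A is in B (|A ∖ B| = 0): fails.
(b) |A ∖ B| = 2: fails.
(c) |A ∩ B| < |A ∖ B|: fails.
(d) |A ∩ B| > |A ∖ B|: fails.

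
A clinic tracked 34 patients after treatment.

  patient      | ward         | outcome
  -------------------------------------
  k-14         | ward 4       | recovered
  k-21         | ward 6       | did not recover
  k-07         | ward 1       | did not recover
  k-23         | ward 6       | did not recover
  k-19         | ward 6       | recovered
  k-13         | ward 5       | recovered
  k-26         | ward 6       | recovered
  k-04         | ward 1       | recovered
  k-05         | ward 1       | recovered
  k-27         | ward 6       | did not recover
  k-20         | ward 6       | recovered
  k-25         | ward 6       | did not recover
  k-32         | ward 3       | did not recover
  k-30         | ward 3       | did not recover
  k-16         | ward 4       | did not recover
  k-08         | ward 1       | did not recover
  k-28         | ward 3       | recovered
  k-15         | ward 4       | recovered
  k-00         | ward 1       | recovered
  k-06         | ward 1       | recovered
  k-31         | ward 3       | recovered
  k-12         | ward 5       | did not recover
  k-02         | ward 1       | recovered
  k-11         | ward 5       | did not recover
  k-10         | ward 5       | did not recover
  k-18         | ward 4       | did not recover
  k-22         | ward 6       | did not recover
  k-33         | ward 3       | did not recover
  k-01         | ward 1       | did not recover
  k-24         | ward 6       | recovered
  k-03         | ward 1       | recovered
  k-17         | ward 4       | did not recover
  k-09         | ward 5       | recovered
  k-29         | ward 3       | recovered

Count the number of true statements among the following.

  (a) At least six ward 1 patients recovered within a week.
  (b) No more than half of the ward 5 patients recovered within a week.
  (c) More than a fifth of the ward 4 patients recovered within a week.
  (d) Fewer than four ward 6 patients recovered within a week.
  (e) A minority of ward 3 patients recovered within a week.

(a) ward 1: |A| = 9, |A ∩ B| = 6; needs |A ∩ B| ≥ 6 — true.
(b) ward 5: |A| = 5, |A ∩ B| = 2; needs |A ∩ B| ≤ |A ∖ B| — true.
(c) ward 4: |A| = 5, |A ∩ B| = 2; needs |A ∩ B| / |A| > 1/5 — true.
(d) ward 6: |A| = 9, |A ∩ B| = 4; needs |A ∩ B| < 4 — false.
(e) ward 3: |A| = 6, |A ∩ B| = 3; needs |A ∩ B| < |A ∖ B| — false.

3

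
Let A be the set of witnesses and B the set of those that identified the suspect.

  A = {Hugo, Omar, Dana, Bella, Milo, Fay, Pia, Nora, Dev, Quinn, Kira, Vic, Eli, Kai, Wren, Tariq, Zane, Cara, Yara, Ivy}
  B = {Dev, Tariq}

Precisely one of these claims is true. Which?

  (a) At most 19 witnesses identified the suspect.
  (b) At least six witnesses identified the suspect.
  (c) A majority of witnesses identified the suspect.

(a)

|A| = 20, |A ∩ B| = 2, |A ∖ B| = 18.
(a) requires |A ∩ B| ≤ 19: true.
(b) requires |A ∩ B| ≥ 6: false.
(c) requires |A ∩ B| > |A ∖ B|: false.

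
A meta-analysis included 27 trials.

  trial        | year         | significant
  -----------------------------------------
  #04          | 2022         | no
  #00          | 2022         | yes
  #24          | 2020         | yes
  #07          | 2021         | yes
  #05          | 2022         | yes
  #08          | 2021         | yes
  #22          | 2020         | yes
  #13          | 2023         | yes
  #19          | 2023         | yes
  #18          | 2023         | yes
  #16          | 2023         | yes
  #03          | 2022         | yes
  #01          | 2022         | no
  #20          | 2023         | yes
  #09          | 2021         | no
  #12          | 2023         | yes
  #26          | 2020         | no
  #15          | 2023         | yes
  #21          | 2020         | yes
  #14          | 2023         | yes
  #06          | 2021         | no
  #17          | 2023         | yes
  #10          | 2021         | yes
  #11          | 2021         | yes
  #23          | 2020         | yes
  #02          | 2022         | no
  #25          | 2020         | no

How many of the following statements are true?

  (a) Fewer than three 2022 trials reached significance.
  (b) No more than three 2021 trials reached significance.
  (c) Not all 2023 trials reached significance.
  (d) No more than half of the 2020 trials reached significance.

(a) 2022: |A| = 6, |A ∩ B| = 3; needs |A ∩ B| < 3 — false.
(b) 2021: |A| = 6, |A ∩ B| = 4; needs |A ∩ B| ≤ 3 — false.
(c) 2023: |A| = 9, |A ∩ B| = 9; needs A ⊄ B (|A ∖ B| ≥ 1) — false.
(d) 2020: |A| = 6, |A ∩ B| = 4; needs |A ∩ B| ≤ |A ∖ B| — false.

0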